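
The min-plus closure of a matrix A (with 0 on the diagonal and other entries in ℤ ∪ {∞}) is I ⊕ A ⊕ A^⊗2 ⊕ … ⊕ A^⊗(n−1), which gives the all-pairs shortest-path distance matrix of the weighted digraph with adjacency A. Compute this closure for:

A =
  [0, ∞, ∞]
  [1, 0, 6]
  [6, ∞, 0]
Closure =
  [0, ∞, ∞]
  [1, 0, 6]
  [6, ∞, 0]

This is the Floyd-Warshall all-pairs shortest-path computation. For each intermediate vertex k = 0, 1, …, 2, update dist[i][j] ← min(dist[i][j], dist[i][k] + dist[k][j]). The final matrix gives, for each (i, j), the minimum total weight of any directed path from i to j (possibly empty when i = j).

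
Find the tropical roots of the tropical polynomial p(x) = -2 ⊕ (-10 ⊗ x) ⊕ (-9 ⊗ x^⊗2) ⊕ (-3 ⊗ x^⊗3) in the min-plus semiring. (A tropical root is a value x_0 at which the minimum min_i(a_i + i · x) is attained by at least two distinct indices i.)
Roots: {-6, -1, 8}

Each tropical root is a break point of the lower envelope of the lines y = a_i + i · x (there are 4 lines, with slopes 0, 1, ..., 3). Only the lines that attain the minimum somewhere contribute to roots; other lines are dominated. Here the surviving (envelope) indices are i = 3, i = 2, i = 1, i = 0.
Intersections between consecutive envelope lines give the roots: for adjacent envelope indices i < j the intersection is x = (a_i − a_j) / (j − i). Reading off the sorted break points: {-6, -1, 8}.
Verification: at each break x_0, at least two indices attain the minimum of min_i(a_i + i · x_0).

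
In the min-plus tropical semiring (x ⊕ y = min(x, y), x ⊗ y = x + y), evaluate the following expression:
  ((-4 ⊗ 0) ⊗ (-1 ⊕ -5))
((-4 ⊗ 0) ⊗ (-1 ⊕ -5)) = -9

Expand innermost to outermost. Recall ⊕ takes the minimum of its arguments and ⊗ takes their sum. Working out the expression ((-4 ⊗ 0) ⊗ (-1 ⊕ -5)) gives -9.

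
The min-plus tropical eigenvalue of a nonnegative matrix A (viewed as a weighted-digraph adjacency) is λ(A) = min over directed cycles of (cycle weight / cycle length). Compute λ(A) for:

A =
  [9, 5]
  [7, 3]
λ(A) = 3

Enumerate directed cycles and compute their means (weight / length). Sample:
  cycle 0 → 0: weight = 9, length = 1, mean = 9/1 ≈ 9.000
  cycle 1 → 1: weight = 3, length = 1, mean = 3/1 ≈ 3.000
  cycle 0 → 1 → 0: weight = 12, length = 2, mean = 12/2 ≈ 6.000
  cycle 1 → 0 → 1: weight = 12, length = 2, mean = 12/2 ≈ 6.000
Minimum mean = 3.000, attained e.g. along the cycle 1 → 1 with weight 3 and length 1. So λ(A) = 3/1 = 3.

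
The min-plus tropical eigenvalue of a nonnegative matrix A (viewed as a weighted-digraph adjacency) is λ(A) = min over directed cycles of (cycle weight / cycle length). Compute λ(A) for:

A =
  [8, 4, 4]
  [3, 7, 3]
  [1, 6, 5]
λ(A) = 5/2

Enumerate directed cycles and compute their means (weight / length). Sample:
  cycle 0 → 0: weight = 8, length = 1, mean = 8/1 ≈ 8.000
  cycle 1 → 1: weight = 7, length = 1, mean = 7/1 ≈ 7.000
  cycle 2 → 2: weight = 5, length = 1, mean = 5/1 ≈ 5.000
  cycle 0 → 1 → 0: weight = 7, length = 2, mean = 7/2 ≈ 3.500
  cycle 0 → 2 → 0: weight = 5, length = 2, mean = 5/2 ≈ 2.500
  cycle 1 → 0 → 1: weight = 7, length = 2, mean = 7/2 ≈ 3.500
Minimum mean = 2.500, attained e.g. along the cycle 0 → 2 → 0 with weight 5 and length 2. So λ(A) = 5/2 = 5/2.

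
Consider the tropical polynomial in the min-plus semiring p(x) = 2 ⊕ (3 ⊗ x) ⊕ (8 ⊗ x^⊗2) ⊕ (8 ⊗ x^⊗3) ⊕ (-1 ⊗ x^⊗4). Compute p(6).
p(6) = 2

A tropical monomial a ⊗ x^⊗i evaluates to a + i · x. Evaluating each term at x = 6:
  Term 0 contributes 2 + 0 · 6 = 2
  Term 1 contributes 3 + 1 · 6 = 9
  Term 2 contributes 8 + 2 · 6 = 20
  Term 3 contributes 8 + 3 · 6 = 26
  Term 4 contributes -1 + 4 · 6 = 23
p(6) = ⊕ of these = min[2, 9, 20, 26, 23] = 2.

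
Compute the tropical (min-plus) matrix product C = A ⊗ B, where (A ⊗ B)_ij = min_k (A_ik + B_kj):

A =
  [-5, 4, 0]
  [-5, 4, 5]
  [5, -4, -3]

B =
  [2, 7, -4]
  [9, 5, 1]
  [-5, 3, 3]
A ⊗ B =
  [-5, 2, -9]
  [-3, 2, -9]
  [-8, 0, -3]

Apply the min-plus product entry-by-entry:
  C[0][0] = min over k of (A[0][0] + B[0][0] = -5 + 2 = -3, A[0][1] + B[1][0] = 4 + 9 = 13, A[0][2] + B[2][0] = 0 + -5 = -5) = -5 (attained at k = 2)
  C[0][1] = min over k of (A[0][0] + B[0][1] = -5 + 7 = 2, A[0][1] + B[1][1] = 4 + 5 = 9, A[0][2] + B[2][1] = 0 + 3 = 3) = 2 (attained at k = 0)
  C[0][2] = min over k of (A[0][0] + B[0][2] = -5 + -4 = -9, A[0][1] + B[1][2] = 4 + 1 = 5, A[0][2] + B[2][2] = 0 + 3 = 3) = -9 (attained at k = 0)
  C[1][0] = min over k of (A[1][0] + B[0][0] = -5 + 2 = -3, A[1][1] + B[1][0] = 4 + 9 = 13, A[1][2] + B[2][0] = 5 + -5 = 0) = -3 (attained at k = 0)
  C[1][1] = min over k of (A[1][0] + B[0][1] = -5 + 7 = 2, A[1][1] + B[1][1] = 4 + 5 = 9, A[1][2] + B[2][1] = 5 + 3 = 8) = 2 (attained at k = 0)
  C[1][2] = min over k of (A[1][0] + B[0][2] = -5 + -4 = -9, A[1][1] + B[1][2] = 4 + 1 = 5, A[1][2] + B[2][2] = 5 + 3 = 8) = -9 (attained at k = 0)
  C[2][0] = min over k of (A[2][0] + B[0][0] = 5 + 2 = 7, A[2][1] + B[1][0] = -4 + 9 = 5, A[2][2] + B[2][0] = -3 + -5 = -8) = -8 (attained at k = 2)
  C[2][1] = min over k of (A[2][0] + B[0][1] = 5 + 7 = 12, A[2][1] + B[1][1] = -4 + 5 = 1, A[2][2] + B[2][1] = -3 + 3 = 0) = 0 (attained at k = 2)
  C[2][2] = min over k of (A[2][0] + B[0][2] = 5 + -4 = 1, A[2][1] + B[1][2] = -4 + 1 = -3, A[2][2] + B[2][2] = -3 + 3 = 0) = -3 (attained at k = 1)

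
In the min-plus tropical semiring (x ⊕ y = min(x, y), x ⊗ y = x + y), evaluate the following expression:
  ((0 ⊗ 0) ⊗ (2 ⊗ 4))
((0 ⊗ 0) ⊗ (2 ⊗ 4)) = 6

Expand innermost to outermost. Recall ⊕ takes the minimum of its arguments and ⊗ takes their sum. Working out the expression ((0 ⊗ 0) ⊗ (2 ⊗ 4)) gives 6.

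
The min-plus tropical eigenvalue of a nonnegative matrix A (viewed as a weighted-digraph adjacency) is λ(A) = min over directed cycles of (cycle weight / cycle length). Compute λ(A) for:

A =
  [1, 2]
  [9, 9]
λ(A) = 1

Enumerate directed cycles and compute their means (weight / length). Sample:
  cycle 0 → 0: weight = 1, length = 1, mean = 1/1 ≈ 1.000
  cycle 1 → 1: weight = 9, length = 1, mean = 9/1 ≈ 9.000
  cycle 0 → 1 → 0: weight = 11, length = 2, mean = 11/2 ≈ 5.500
  cycle 1 → 0 → 1: weight = 11, length = 2, mean = 11/2 ≈ 5.500
Minimum mean = 1.000, attained e.g. along the cycle 0 → 0 with weight 1 and length 1. So λ(A) = 1/1 = 1.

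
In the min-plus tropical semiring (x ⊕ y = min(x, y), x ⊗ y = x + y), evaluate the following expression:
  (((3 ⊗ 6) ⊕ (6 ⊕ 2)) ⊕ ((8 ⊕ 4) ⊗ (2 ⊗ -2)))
(((3 ⊗ 6) ⊕ (6 ⊕ 2)) ⊕ ((8 ⊕ 4) ⊗ (2 ⊗ -2))) = 2

Expand innermost to outermost. Recall ⊕ takes the minimum of its arguments and ⊗ takes their sum. Working out the expression (((3 ⊗ 6) ⊕ (6 ⊕ 2)) ⊕ ((8 ⊕ 4) ⊗ (2 ⊗ -2))) gives 2.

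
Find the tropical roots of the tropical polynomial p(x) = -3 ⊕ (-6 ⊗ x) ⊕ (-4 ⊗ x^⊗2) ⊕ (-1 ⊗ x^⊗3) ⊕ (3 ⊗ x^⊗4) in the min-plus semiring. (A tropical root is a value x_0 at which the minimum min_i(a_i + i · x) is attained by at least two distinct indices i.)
Roots: {-4, -3, -2, 3}

Each tropical root is a break point of the lower envelope of the lines y = a_i + i · x (there are 5 lines, with slopes 0, 1, ..., 4). Only the lines that attain the minimum somewhere contribute to roots; other lines are dominated. Here the surviving (envelope) indices are i = 4, i = 3, i = 2, i = 1, i = 0.
Intersections between consecutive envelope lines give the roots: for adjacent envelope indices i < j the intersection is x = (a_i − a_j) / (j − i). Reading off the sorted break points: {-4, -3, -2, 3}.
Verification: at each break x_0, at least two indices attain the minimum of min_i(a_i + i · x_0).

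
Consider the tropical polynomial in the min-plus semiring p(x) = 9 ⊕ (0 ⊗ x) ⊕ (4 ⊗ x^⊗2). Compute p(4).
p(4) = 4

A tropical monomial a ⊗ x^⊗i evaluates to a + i · x. Evaluating each term at x = 4:
  Term 0 contributes 9 + 0 · 4 = 9
  Term 1 contributes 0 + 1 · 4 = 4
  Term 2 contributes 4 + 2 · 4 = 12
p(4) = ⊕ of these = min[9, 4, 12] = 4.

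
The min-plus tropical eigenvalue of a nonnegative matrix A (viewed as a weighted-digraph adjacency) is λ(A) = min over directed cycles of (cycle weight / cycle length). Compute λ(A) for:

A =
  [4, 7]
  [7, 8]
λ(A) = 4

Enumerate directed cycles and compute their means (weight / length). Sample:
  cycle 0 → 0: weight = 4, length = 1, mean = 4/1 ≈ 4.000
  cycle 1 → 1: weight = 8, length = 1, mean = 8/1 ≈ 8.000
  cycle 0 → 1 → 0: weight = 14, length = 2, mean = 14/2 ≈ 7.000
  cycle 1 → 0 → 1: weight = 14, length = 2, mean = 14/2 ≈ 7.000
Minimum mean = 4.000, attained e.g. along the cycle 0 → 0 with weight 4 and length 1. So λ(A) = 4/1 = 4.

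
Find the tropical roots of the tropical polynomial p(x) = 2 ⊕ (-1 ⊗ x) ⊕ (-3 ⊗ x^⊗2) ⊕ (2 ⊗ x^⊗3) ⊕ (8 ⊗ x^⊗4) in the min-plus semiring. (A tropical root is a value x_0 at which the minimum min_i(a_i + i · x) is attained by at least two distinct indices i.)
Roots: {-6, -5, 2, 3}

Each tropical root is a break point of the lower envelope of the lines y = a_i + i · x (there are 5 lines, with slopes 0, 1, ..., 4). Only the lines that attain the minimum somewhere contribute to roots; other lines are dominated. Here the surviving (envelope) indices are i = 4, i = 3, i = 2, i = 1, i = 0.
Intersections between consecutive envelope lines give the roots: for adjacent envelope indices i < j the intersection is x = (a_i − a_j) / (j − i). Reading off the sorted break points: {-6, -5, 2, 3}.
Verification: at each break x_0, at least two indices attain the minimum of min_i(a_i + i · x_0).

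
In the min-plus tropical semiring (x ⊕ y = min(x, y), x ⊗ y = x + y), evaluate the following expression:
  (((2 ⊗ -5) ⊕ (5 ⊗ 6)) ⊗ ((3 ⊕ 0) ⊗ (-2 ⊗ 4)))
(((2 ⊗ -5) ⊕ (5 ⊗ 6)) ⊗ ((3 ⊕ 0) ⊗ (-2 ⊗ 4))) = -1

Expand innermost to outermost. Recall ⊕ takes the minimum of its arguments and ⊗ takes their sum. Working out the expression (((2 ⊗ -5) ⊕ (5 ⊗ 6)) ⊗ ((3 ⊕ 0) ⊗ (-2 ⊗ 4))) gives -1.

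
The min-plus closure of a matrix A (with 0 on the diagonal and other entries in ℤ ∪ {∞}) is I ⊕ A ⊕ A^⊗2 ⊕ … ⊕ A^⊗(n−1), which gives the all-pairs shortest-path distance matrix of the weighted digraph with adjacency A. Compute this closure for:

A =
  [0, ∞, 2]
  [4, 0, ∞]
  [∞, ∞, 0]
Closure =
  [0, ∞, 2]
  [4, 0, 6]
  [∞, ∞, 0]

This is the Floyd-Warshall all-pairs shortest-path computation. For each intermediate vertex k = 0, 1, …, 2, update dist[i][j] ← min(dist[i][j], dist[i][k] + dist[k][j]). The final matrix gives, for each (i, j), the minimum total weight of any directed path from i to j (possibly empty when i = j).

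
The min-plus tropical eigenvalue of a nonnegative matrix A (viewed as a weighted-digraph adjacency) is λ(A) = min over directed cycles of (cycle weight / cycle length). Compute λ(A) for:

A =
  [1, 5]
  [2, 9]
λ(A) = 1

Enumerate directed cycles and compute their means (weight / length). Sample:
  cycle 0 → 0: weight = 1, length = 1, mean = 1/1 ≈ 1.000
  cycle 1 → 1: weight = 9, length = 1, mean = 9/1 ≈ 9.000
  cycle 0 → 1 → 0: weight = 7, length = 2, mean = 7/2 ≈ 3.500
  cycle 1 → 0 → 1: weight = 7, length = 2, mean = 7/2 ≈ 3.500
Minimum mean = 1.000, attained e.g. along the cycle 0 → 0 with weight 1 and length 1. So λ(A) = 1/1 = 1.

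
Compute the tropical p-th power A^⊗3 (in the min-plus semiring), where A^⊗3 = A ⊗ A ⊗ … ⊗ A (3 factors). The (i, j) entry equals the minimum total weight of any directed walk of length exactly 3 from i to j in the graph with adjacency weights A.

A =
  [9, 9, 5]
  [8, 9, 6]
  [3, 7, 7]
A^⊗3 =
  [15, 17, 13]
  [16, 18, 14]
  [11, 15, 15]

Each entry (A^⊗3)_ij equals the minimum over all length-3 walks i = v_0 → v_1 → … → v_3 = j of Σ_t A[v_t][v_{t+1}]. For example, for (i, j) = (0, 2) we minimise over 9 possible intermediate vertex sequences; the minimum is 13, attained along the walk 0 → 2 → 0 → 2.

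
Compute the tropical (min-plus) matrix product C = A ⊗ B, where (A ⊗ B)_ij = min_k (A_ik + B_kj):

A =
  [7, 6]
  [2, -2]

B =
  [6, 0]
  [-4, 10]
A ⊗ B =
  [2, 7]
  [-6, 2]

Apply the min-plus product entry-by-entry:
  C[0][0] = min over k of (A[0][0] + B[0][0] = 7 + 6 = 13, A[0][1] + B[1][0] = 6 + -4 = 2) = 2 (attained at k = 1)
  C[0][1] = min over k of (A[0][0] + B[0][1] = 7 + 0 = 7, A[0][1] + B[1][1] = 6 + 10 = 16) = 7 (attained at k = 0)
  C[1][0] = min over k of (A[1][0] + B[0][0] = 2 + 6 = 8, A[1][1] + B[1][0] = -2 + -4 = -6) = -6 (attained at k = 1)
  C[1][1] = min over k of (A[1][0] + B[0][1] = 2 + 0 = 2, A[1][1] + B[1][1] = -2 + 10 = 8) = 2 (attained at k = 0)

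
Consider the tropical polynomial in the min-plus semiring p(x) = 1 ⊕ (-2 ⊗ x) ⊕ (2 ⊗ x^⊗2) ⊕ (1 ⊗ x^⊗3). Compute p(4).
p(4) = 1

A tropical monomial a ⊗ x^⊗i evaluates to a + i · x. Evaluating each term at x = 4:
  Term 0 contributes 1 + 0 · 4 = 1
  Term 1 contributes -2 + 1 · 4 = 2
  Term 2 contributes 2 + 2 · 4 = 10
  Term 3 contributes 1 + 3 · 4 = 13
p(4) = ⊕ of these = min[1, 2, 10, 13] = 1.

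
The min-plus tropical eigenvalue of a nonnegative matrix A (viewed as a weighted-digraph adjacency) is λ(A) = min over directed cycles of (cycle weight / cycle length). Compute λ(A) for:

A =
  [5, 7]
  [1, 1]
λ(A) = 1

Enumerate directed cycles and compute their means (weight / length). Sample:
  cycle 0 → 0: weight = 5, length = 1, mean = 5/1 ≈ 5.000
  cycle 1 → 1: weight = 1, length = 1, mean = 1/1 ≈ 1.000
  cycle 0 → 1 → 0: weight = 8, length = 2, mean = 8/2 ≈ 4.000
  cycle 1 → 0 → 1: weight = 8, length = 2, mean = 8/2 ≈ 4.000
Minimum mean = 1.000, attained e.g. along the cycle 1 → 1 with weight 1 and length 1. So λ(A) = 1/1 = 1.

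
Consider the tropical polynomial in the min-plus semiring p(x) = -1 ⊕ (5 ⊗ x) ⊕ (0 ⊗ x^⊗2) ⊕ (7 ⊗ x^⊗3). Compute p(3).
p(3) = -1

A tropical monomial a ⊗ x^⊗i evaluates to a + i · x. Evaluating each term at x = 3:
  Term 0 contributes -1 + 0 · 3 = -1
  Term 1 contributes 5 + 1 · 3 = 8
  Term 2 contributes 0 + 2 · 3 = 6
  Term 3 contributes 7 + 3 · 3 = 16
p(3) = ⊕ of these = min[-1, 8, 6, 16] = -1.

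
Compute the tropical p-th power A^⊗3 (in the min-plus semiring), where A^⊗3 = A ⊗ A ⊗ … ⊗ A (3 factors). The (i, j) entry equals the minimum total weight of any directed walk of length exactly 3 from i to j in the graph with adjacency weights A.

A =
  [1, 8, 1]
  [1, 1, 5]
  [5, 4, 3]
A^⊗3 =
  [3, 6, 3]
  [3, 3, 3]
  [6, 6, 6]

Each entry (A^⊗3)_ij equals the minimum over all length-3 walks i = v_0 → v_1 → … → v_3 = j of Σ_t A[v_t][v_{t+1}]. For example, for (i, j) = (0, 2) we minimise over 9 possible intermediate vertex sequences; the minimum is 3, attained along the walk 0 → 0 → 0 → 2.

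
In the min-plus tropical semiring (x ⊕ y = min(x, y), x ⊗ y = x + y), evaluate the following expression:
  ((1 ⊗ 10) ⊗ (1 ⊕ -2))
((1 ⊗ 10) ⊗ (1 ⊕ -2)) = 9

Expand innermost to outermost. Recall ⊕ takes the minimum of its arguments and ⊗ takes their sum. Working out the expression ((1 ⊗ 10) ⊗ (1 ⊕ -2)) gives 9.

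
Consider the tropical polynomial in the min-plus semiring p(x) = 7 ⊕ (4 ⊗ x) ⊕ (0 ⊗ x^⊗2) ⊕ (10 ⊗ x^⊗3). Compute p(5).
p(5) = 7

A tropical monomial a ⊗ x^⊗i evaluates to a + i · x. Evaluating each term at x = 5:
  Term 0 contributes 7 + 0 · 5 = 7
  Term 1 contributes 4 + 1 · 5 = 9
  Term 2 contributes 0 + 2 · 5 = 10
  Term 3 contributes 10 + 3 · 5 = 25
p(5) = ⊕ of these = min[7, 9, 10, 25] = 7.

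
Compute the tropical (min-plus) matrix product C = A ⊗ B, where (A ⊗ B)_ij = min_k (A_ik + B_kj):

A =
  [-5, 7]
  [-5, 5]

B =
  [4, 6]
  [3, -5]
A ⊗ B =
  [-1, 1]
  [-1, 0]

Apply the min-plus product entry-by-entry:
  C[0][0] = min over k of (A[0][0] + B[0][0] = -5 + 4 = -1, A[0][1] + B[1][0] = 7 + 3 = 10) = -1 (attained at k = 0)
  C[0][1] = min over k of (A[0][0] + B[0][1] = -5 + 6 = 1, A[0][1] + B[1][1] = 7 + -5 = 2) = 1 (attained at k = 0)
  C[1][0] = min over k of (A[1][0] + B[0][0] = -5 + 4 = -1, A[1][1] + B[1][0] = 5 + 3 = 8) = -1 (attained at k = 0)
  C[1][1] = min over k of (A[1][0] + B[0][1] = -5 + 6 = 1, A[1][1] + B[1][1] = 5 + -5 = 0) = 0 (attained at k = 1)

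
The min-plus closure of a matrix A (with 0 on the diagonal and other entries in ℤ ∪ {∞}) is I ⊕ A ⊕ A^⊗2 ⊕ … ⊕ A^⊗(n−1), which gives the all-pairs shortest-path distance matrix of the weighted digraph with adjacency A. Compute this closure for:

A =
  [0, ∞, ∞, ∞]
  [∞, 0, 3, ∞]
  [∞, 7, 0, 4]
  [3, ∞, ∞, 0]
Closure =
  [0, ∞, ∞, ∞]
  [10, 0, 3, 7]
  [7, 7, 0, 4]
  [3, ∞, ∞, 0]

This is the Floyd-Warshall all-pairs shortest-path computation. For each intermediate vertex k = 0, 1, …, 3, update dist[i][j] ← min(dist[i][j], dist[i][k] + dist[k][j]). The final matrix gives, for each (i, j), the minimum total weight of any directed path from i to j (possibly empty when i = j).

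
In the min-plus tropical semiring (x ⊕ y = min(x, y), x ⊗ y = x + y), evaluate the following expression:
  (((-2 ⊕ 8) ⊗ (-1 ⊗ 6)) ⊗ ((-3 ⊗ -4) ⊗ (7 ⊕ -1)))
(((-2 ⊕ 8) ⊗ (-1 ⊗ 6)) ⊗ ((-3 ⊗ -4) ⊗ (7 ⊕ -1))) = -5

Expand innermost to outermost. Recall ⊕ takes the minimum of its arguments and ⊗ takes their sum. Working out the expression (((-2 ⊕ 8) ⊗ (-1 ⊗ 6)) ⊗ ((-3 ⊗ -4) ⊗ (7 ⊕ -1))) gives -5.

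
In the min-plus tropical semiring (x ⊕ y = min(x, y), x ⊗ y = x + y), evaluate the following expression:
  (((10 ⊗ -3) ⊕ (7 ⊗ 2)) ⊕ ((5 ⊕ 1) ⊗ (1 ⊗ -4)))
(((10 ⊗ -3) ⊕ (7 ⊗ 2)) ⊕ ((5 ⊕ 1) ⊗ (1 ⊗ -4))) = -2

Expand innermost to outermost. Recall ⊕ takes the minimum of its arguments and ⊗ takes their sum. Working out the expression (((10 ⊗ -3) ⊕ (7 ⊗ 2)) ⊕ ((5 ⊕ 1) ⊗ (1 ⊗ -4))) gives -2.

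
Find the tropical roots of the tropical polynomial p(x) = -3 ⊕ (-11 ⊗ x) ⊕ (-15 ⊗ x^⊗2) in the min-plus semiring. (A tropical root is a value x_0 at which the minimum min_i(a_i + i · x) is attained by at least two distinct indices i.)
Roots: {4, 8}

Each tropical root is a break point of the lower envelope of the lines y = a_i + i · x (there are 3 lines, with slopes 0, 1, ..., 2). Only the lines that attain the minimum somewhere contribute to roots; other lines are dominated. Here the surviving (envelope) indices are i = 2, i = 1, i = 0.
Intersections between consecutive envelope lines give the roots: for adjacent envelope indices i < j the intersection is x = (a_i − a_j) / (j − i). Reading off the sorted break points: {4, 8}.
Verification: at each break x_0, at least two indices attain the minimum of min_i(a_i + i · x_0).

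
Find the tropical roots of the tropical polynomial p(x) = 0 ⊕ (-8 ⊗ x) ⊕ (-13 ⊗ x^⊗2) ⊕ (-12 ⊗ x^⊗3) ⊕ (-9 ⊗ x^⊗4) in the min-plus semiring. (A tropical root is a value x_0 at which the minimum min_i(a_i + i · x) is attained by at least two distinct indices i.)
Roots: {-3, -1, 5, 8}

Each tropical root is a break point of the lower envelope of the lines y = a_i + i · x (there are 5 lines, with slopes 0, 1, ..., 4). Only the lines that attain the minimum somewhere contribute to roots; other lines are dominated. Here the surviving (envelope) indices are i = 4, i = 3, i = 2, i = 1, i = 0.
Intersections between consecutive envelope lines give the roots: for adjacent envelope indices i < j the intersection is x = (a_i − a_j) / (j − i). Reading off the sorted break points: {-3, -1, 5, 8}.
Verification: at each break x_0, at least two indices attain the minimum of min_i(a_i + i · x_0).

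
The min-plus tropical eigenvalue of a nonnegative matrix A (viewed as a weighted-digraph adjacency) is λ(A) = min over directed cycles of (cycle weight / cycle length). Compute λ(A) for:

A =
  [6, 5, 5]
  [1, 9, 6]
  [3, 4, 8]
λ(A) = 3

Enumerate directed cycles and compute their means (weight / length). Sample:
  cycle 0 → 0: weight = 6, length = 1, mean = 6/1 ≈ 6.000
  cycle 1 → 1: weight = 9, length = 1, mean = 9/1 ≈ 9.000
  cycle 2 → 2: weight = 8, length = 1, mean = 8/1 ≈ 8.000
  cycle 0 → 1 → 0: weight = 6, length = 2, mean = 6/2 ≈ 3.000
  cycle 0 → 2 → 0: weight = 8, length = 2, mean = 8/2 ≈ 4.000
  cycle 1 → 0 → 1: weight = 6, length = 2, mean = 6/2 ≈ 3.000
Minimum mean = 3.000, attained e.g. along the cycle 0 → 1 → 0 with weight 6 and length 2. So λ(A) = 6/2 = 3.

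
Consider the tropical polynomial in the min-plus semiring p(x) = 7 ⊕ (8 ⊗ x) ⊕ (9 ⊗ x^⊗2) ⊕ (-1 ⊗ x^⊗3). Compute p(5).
p(5) = 7

A tropical monomial a ⊗ x^⊗i evaluates to a + i · x. Evaluating each term at x = 5:
  Term 0 contributes 7 + 0 · 5 = 7
  Term 1 contributes 8 + 1 · 5 = 13
  Term 2 contributes 9 + 2 · 5 = 19
  Term 3 contributes -1 + 3 · 5 = 14
p(5) = ⊕ of these = min[7, 13, 19, 14] = 7.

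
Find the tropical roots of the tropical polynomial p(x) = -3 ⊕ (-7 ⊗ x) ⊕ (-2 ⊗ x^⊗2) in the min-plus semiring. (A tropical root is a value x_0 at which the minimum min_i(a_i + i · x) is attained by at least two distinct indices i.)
Roots: {-5, 4}

Each tropical root is a break point of the lower envelope of the lines y = a_i + i · x (there are 3 lines, with slopes 0, 1, ..., 2). Only the lines that attain the minimum somewhere contribute to roots; other lines are dominated. Here the surviving (envelope) indices are i = 2, i = 1, i = 0.
Intersections between consecutive envelope lines give the roots: for adjacent envelope indices i < j the intersection is x = (a_i − a_j) / (j − i). Reading off the sorted break points: {-5, 4}.
Verification: at each break x_0, at least two indices attain the minimum of min_i(a_i + i · x_0).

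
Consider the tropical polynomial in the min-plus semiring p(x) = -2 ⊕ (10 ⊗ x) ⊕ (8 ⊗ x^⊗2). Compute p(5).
p(5) = -2

A tropical monomial a ⊗ x^⊗i evaluates to a + i · x. Evaluating each term at x = 5:
  Term 0 contributes -2 + 0 · 5 = -2
  Term 1 contributes 10 + 1 · 5 = 15
  Term 2 contributes 8 + 2 · 5 = 18
p(5) = ⊕ of these = min[-2, 15, 18] = -2.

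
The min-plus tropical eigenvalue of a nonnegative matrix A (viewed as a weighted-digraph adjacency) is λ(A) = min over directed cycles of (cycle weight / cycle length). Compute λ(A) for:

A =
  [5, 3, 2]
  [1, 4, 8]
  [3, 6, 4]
λ(A) = 2

Enumerate directed cycles and compute their means (weight / length). Sample:
  cycle 0 → 0: weight = 5, length = 1, mean = 5/1 ≈ 5.000
  cycle 1 → 1: weight = 4, length = 1, mean = 4/1 ≈ 4.000
  cycle 2 → 2: weight = 4, length = 1, mean = 4/1 ≈ 4.000
  cycle 0 → 1 → 0: weight = 4, length = 2, mean = 4/2 ≈ 2.000
  cycle 0 → 2 → 0: weight = 5, length = 2, mean = 5/2 ≈ 2.500
  cycle 1 → 0 → 1: weight = 4, length = 2, mean = 4/2 ≈ 2.000
Minimum mean = 2.000, attained e.g. along the cycle 0 → 1 → 0 with weight 4 and length 2. So λ(A) = 4/2 = 2.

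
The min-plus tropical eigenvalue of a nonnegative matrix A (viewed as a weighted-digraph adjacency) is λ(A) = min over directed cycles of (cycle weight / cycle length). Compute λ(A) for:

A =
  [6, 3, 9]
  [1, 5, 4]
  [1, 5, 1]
λ(A) = 1

Enumerate directed cycles and compute their means (weight / length). Sample:
  cycle 0 → 0: weight = 6, length = 1, mean = 6/1 ≈ 6.000
  cycle 1 → 1: weight = 5, length = 1, mean = 5/1 ≈ 5.000
  cycle 2 → 2: weight = 1, length = 1, mean = 1/1 ≈ 1.000
  cycle 0 → 1 → 0: weight = 4, length = 2, mean = 4/2 ≈ 2.000
  cycle 0 → 2 → 0: weight = 10, length = 2, mean = 10/2 ≈ 5.000
  cycle 1 → 0 → 1: weight = 4, length = 2, mean = 4/2 ≈ 2.000
Minimum mean = 1.000, attained e.g. along the cycle 2 → 2 with weight 1 and length 1. So λ(A) = 1/1 = 1.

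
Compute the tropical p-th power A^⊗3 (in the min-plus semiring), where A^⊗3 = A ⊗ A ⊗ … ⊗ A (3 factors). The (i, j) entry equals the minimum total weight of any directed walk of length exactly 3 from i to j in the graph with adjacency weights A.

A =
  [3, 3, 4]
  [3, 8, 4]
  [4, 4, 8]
A^⊗3 =
  [9, 9, 10]
  [9, 9, 10]
  [10, 10, 11]

Each entry (A^⊗3)_ij equals the minimum over all length-3 walks i = v_0 → v_1 → … → v_3 = j of Σ_t A[v_t][v_{t+1}]. For example, for (i, j) = (0, 2) we minimise over 9 possible intermediate vertex sequences; the minimum is 10, attained along the walk 0 → 0 → 0 → 2.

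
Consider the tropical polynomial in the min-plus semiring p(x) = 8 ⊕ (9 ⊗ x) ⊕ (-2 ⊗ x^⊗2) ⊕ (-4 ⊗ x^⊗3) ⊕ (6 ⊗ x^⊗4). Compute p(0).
p(0) = -4

A tropical monomial a ⊗ x^⊗i evaluates to a + i · x. Evaluating each term at x = 0:
  Term 0 contributes 8 + 0 · 0 = 8
  Term 1 contributes 9 + 1 · 0 = 9
  Term 2 contributes -2 + 2 · 0 = -2
  Term 3 contributes -4 + 3 · 0 = -4
  Term 4 contributes 6 + 4 · 0 = 6
p(0) = ⊕ of these = min[8, 9, -2, -4, 6] = -4.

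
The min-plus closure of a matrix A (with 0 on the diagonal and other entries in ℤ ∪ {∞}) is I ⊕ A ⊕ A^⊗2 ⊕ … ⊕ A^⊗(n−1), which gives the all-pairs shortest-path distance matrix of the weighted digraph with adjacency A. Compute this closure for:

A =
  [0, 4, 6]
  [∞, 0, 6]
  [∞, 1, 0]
Closure =
  [0, 4, 6]
  [∞, 0, 6]
  [∞, 1, 0]

This is the Floyd-Warshall all-pairs shortest-path computation. For each intermediate vertex k = 0, 1, …, 2, update dist[i][j] ← min(dist[i][j], dist[i][k] + dist[k][j]). The final matrix gives, for each (i, j), the minimum total weight of any directed path from i to j (possibly empty when i = j).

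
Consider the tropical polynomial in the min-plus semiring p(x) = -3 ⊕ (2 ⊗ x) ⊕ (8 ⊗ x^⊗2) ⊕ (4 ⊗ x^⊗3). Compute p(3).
p(3) = -3

A tropical monomial a ⊗ x^⊗i evaluates to a + i · x. Evaluating each term at x = 3:
  Term 0 contributes -3 + 0 · 3 = -3
  Term 1 contributes 2 + 1 · 3 = 5
  Term 2 contributes 8 + 2 · 3 = 14
  Term 3 contributes 4 + 3 · 3 = 13
p(3) = ⊕ of these = min[-3, 5, 14, 13] = -3.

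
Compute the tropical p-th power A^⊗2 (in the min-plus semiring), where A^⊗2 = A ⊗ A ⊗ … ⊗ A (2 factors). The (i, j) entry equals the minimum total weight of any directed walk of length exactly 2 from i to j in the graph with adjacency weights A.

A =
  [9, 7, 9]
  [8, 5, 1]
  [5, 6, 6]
A^⊗2 =
  [14, 12, 8]
  [6, 7, 6]
  [11, 11, 7]

Each entry (A^⊗2)_ij equals the minimum over all length-2 walks i = v_0 → v_1 → … → v_2 = j of Σ_t A[v_t][v_{t+1}]. For example, for (i, j) = (0, 2) we minimise over 3 possible intermediate vertex sequences; the minimum is 8, attained along the walk 0 → 1 → 2.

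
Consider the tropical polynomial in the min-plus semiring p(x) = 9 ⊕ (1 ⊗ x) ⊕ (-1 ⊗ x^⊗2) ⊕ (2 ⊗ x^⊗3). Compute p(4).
p(4) = 5

A tropical monomial a ⊗ x^⊗i evaluates to a + i · x. Evaluating each term at x = 4:
  Term 0 contributes 9 + 0 · 4 = 9
  Term 1 contributes 1 + 1 · 4 = 5
  Term 2 contributes -1 + 2 · 4 = 7
  Term 3 contributes 2 + 3 · 4 = 14
p(4) = ⊕ of these = min[9, 5, 7, 14] = 5.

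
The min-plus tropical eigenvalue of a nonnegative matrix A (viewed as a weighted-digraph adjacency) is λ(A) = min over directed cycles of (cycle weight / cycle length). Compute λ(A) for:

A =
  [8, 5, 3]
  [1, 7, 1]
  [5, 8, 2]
λ(A) = 2

Enumerate directed cycles and compute their means (weight / length). Sample:
  cycle 0 → 0: weight = 8, length = 1, mean = 8/1 ≈ 8.000
  cycle 1 → 1: weight = 7, length = 1, mean = 7/1 ≈ 7.000
  cycle 2 → 2: weight = 2, length = 1, mean = 2/1 ≈ 2.000
  cycle 0 → 1 → 0: weight = 6, length = 2, mean = 6/2 ≈ 3.000
  cycle 0 → 2 → 0: weight = 8, length = 2, mean = 8/2 ≈ 4.000
  cycle 1 → 0 → 1: weight = 6, length = 2, mean = 6/2 ≈ 3.000
Minimum mean = 2.000, attained e.g. along the cycle 2 → 2 with weight 2 and length 1. So λ(A) = 2/1 = 2.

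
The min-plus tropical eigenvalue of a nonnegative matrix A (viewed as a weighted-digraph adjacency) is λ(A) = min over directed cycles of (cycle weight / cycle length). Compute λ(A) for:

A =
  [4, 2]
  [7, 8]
λ(A) = 4

Enumerate directed cycles and compute their means (weight / length). Sample:
  cycle 0 → 0: weight = 4, length = 1, mean = 4/1 ≈ 4.000
  cycle 1 → 1: weight = 8, length = 1, mean = 8/1 ≈ 8.000
  cycle 0 → 1 → 0: weight = 9, length = 2, mean = 9/2 ≈ 4.500
  cycle 1 → 0 → 1: weight = 9, length = 2, mean = 9/2 ≈ 4.500
Minimum mean = 4.000, attained e.g. along the cycle 0 → 0 with weight 4 and length 1. So λ(A) = 4/1 = 4.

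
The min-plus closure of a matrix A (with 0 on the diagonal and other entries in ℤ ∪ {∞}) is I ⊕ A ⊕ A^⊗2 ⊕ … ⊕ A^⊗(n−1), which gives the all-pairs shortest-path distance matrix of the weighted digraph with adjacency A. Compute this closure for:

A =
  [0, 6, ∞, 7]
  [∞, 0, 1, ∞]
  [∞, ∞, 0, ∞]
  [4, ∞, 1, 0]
Closure =
  [0, 6, 7, 7]
  [∞, 0, 1, ∞]
  [∞, ∞, 0, ∞]
  [4, 10, 1, 0]

This is the Floyd-Warshall all-pairs shortest-path computation. For each intermediate vertex k = 0, 1, …, 3, update dist[i][j] ← min(dist[i][j], dist[i][k] + dist[k][j]). The final matrix gives, for each (i, j), the minimum total weight of any directed path from i to j (possibly empty when i = j).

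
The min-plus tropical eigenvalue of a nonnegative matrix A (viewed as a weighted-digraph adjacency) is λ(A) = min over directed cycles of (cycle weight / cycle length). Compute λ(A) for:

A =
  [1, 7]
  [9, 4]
λ(A) = 1

Enumerate directed cycles and compute their means (weight / length). Sample:
  cycle 0 → 0: weight = 1, length = 1, mean = 1/1 ≈ 1.000
  cycle 1 → 1: weight = 4, length = 1, mean = 4/1 ≈ 4.000
  cycle 0 → 1 → 0: weight = 16, length = 2, mean = 16/2 ≈ 8.000
  cycle 1 → 0 → 1: weight = 16, length = 2, mean = 16/2 ≈ 8.000
Minimum mean = 1.000, attained e.g. along the cycle 0 → 0 with weight 1 and length 1. So λ(A) = 1/1 = 1.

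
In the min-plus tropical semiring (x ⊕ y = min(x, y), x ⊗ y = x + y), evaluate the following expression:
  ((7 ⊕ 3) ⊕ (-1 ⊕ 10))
((7 ⊕ 3) ⊕ (-1 ⊕ 10)) = -1

Expand innermost to outermost. Recall ⊕ takes the minimum of its arguments and ⊗ takes their sum. Working out the expression ((7 ⊕ 3) ⊕ (-1 ⊕ 10)) gives -1.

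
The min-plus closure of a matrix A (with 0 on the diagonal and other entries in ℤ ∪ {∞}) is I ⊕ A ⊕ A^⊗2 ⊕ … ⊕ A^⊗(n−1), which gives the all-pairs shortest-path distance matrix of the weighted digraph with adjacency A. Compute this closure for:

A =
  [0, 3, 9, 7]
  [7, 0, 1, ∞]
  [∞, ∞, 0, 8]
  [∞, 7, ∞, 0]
Closure =
  [0, 3, 4, 7]
  [7, 0, 1, 9]
  [22, 15, 0, 8]
  [14, 7, 8, 0]

This is the Floyd-Warshall all-pairs shortest-path computation. For each intermediate vertex k = 0, 1, …, 3, update dist[i][j] ← min(dist[i][j], dist[i][k] + dist[k][j]). The final matrix gives, for each (i, j), the minimum total weight of any directed path from i to j (possibly empty when i = j).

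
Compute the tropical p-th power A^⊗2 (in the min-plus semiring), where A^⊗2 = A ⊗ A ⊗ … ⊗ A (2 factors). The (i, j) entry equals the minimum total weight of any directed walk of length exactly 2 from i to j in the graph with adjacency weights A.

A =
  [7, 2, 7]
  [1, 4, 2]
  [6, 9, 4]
A^⊗2 =
  [3, 6, 4]
  [5, 3, 6]
  [10, 8, 8]

Each entry (A^⊗2)_ij equals the minimum over all length-2 walks i = v_0 → v_1 → … → v_2 = j of Σ_t A[v_t][v_{t+1}]. For example, for (i, j) = (0, 2) we minimise over 3 possible intermediate vertex sequences; the minimum is 4, attained along the walk 0 → 1 → 2.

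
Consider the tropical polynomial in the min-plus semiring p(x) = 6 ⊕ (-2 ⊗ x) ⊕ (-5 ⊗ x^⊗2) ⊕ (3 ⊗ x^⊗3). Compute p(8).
p(8) = 6

A tropical monomial a ⊗ x^⊗i evaluates to a + i · x. Evaluating each term at x = 8:
  Term 0 contributes 6 + 0 · 8 = 6
  Term 1 contributes -2 + 1 · 8 = 6
  Term 2 contributes -5 + 2 · 8 = 11
  Term 3 contributes 3 + 3 · 8 = 27
p(8) = ⊕ of these = min[6, 6, 11, 27] = 6.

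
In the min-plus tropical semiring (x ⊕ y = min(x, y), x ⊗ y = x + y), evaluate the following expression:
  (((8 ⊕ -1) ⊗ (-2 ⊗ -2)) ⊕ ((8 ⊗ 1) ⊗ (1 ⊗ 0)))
(((8 ⊕ -1) ⊗ (-2 ⊗ -2)) ⊕ ((8 ⊗ 1) ⊗ (1 ⊗ 0))) = -5

Expand innermost to outermost. Recall ⊕ takes the minimum of its arguments and ⊗ takes their sum. Working out the expression (((8 ⊕ -1) ⊗ (-2 ⊗ -2)) ⊕ ((8 ⊗ 1) ⊗ (1 ⊗ 0))) gives -5.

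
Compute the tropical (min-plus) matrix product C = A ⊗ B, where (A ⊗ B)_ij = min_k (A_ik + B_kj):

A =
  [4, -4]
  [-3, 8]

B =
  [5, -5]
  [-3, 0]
A ⊗ B =
  [-7, -4]
  [2, -8]

Apply the min-plus product entry-by-entry:
  C[0][0] = min over k of (A[0][0] + B[0][0] = 4 + 5 = 9, A[0][1] + B[1][0] = -4 + -3 = -7) = -7 (attained at k = 1)
  C[0][1] = min over k of (A[0][0] + B[0][1] = 4 + -5 = -1, A[0][1] + B[1][1] = -4 + 0 = -4) = -4 (attained at k = 1)
  C[1][0] = min over k of (A[1][0] + B[0][0] = -3 + 5 = 2, A[1][1] + B[1][0] = 8 + -3 = 5) = 2 (attained at k = 0)
  C[1][1] = min over k of (A[1][0] + B[0][1] = -3 + -5 = -8, A[1][1] + B[1][1] = 8 + 0 = 8) = -8 (attained at k = 0)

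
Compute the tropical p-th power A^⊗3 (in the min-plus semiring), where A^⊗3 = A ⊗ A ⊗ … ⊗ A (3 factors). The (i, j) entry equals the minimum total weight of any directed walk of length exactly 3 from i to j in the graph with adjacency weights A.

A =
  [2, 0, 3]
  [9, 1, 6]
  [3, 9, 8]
A^⊗3 =
  [6, 2, 7]
  [10, 3, 8]
  [7, 4, 8]

Each entry (A^⊗3)_ij equals the minimum over all length-3 walks i = v_0 → v_1 → … → v_3 = j of Σ_t A[v_t][v_{t+1}]. For example, for (i, j) = (0, 2) we minimise over 9 possible intermediate vertex sequences; the minimum is 7, attained along the walk 0 → 0 → 0 → 2.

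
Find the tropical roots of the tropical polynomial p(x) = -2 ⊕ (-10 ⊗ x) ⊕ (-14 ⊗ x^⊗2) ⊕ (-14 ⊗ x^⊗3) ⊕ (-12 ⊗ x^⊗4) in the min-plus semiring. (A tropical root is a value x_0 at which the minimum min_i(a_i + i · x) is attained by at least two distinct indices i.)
Roots: {-2, 0, 4, 8}

Each tropical root is a break point of the lower envelope of the lines y = a_i + i · x (there are 5 lines, with slopes 0, 1, ..., 4). Only the lines that attain the minimum somewhere contribute to roots; other lines are dominated. Here the surviving (envelope) indices are i = 4, i = 3, i = 2, i = 1, i = 0.
Intersections between consecutive envelope lines give the roots: for adjacent envelope indices i < j the intersection is x = (a_i − a_j) / (j − i). Reading off the sorted break points: {-2, 0, 4, 8}.
Verification: at each break x_0, at least two indices attain the minimum of min_i(a_i + i · x_0).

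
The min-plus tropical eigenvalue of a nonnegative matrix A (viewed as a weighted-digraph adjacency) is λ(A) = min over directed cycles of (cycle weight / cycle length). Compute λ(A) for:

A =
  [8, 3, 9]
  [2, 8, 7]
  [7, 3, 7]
λ(A) = 5/2

Enumerate directed cycles and compute their means (weight / length). Sample:
  cycle 0 → 0: weight = 8, length = 1, mean = 8/1 ≈ 8.000
  cycle 1 → 1: weight = 8, length = 1, mean = 8/1 ≈ 8.000
  cycle 2 → 2: weight = 7, length = 1, mean = 7/1 ≈ 7.000
  cycle 0 → 1 → 0: weight = 5, length = 2, mean = 5/2 ≈ 2.500
  cycle 0 → 2 → 0: weight = 16, length = 2, mean = 16/2 ≈ 8.000
  cycle 1 → 0 → 1: weight = 5, length = 2, mean = 5/2 ≈ 2.500
Minimum mean = 2.500, attained e.g. along the cycle 0 → 1 → 0 with weight 5 and length 2. So λ(A) = 5/2 = 5/2.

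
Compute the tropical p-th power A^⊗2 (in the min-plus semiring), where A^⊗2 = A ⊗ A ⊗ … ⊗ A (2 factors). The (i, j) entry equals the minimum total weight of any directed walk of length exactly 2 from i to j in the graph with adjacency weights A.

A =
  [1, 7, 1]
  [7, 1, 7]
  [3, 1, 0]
A^⊗2 =
  [2, 2, 1]
  [8, 2, 7]
  [3, 1, 0]

Each entry (A^⊗2)_ij equals the minimum over all length-2 walks i = v_0 → v_1 → … → v_2 = j of Σ_t A[v_t][v_{t+1}]. For example, for (i, j) = (0, 2) we minimise over 3 possible intermediate vertex sequences; the minimum is 1, attained along the walk 0 → 2 → 2.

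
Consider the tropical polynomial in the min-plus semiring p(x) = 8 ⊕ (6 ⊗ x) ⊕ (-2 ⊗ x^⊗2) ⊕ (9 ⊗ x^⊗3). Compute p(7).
p(7) = 8

A tropical monomial a ⊗ x^⊗i evaluates to a + i · x. Evaluating each term at x = 7:
  Term 0 contributes 8 + 0 · 7 = 8
  Term 1 contributes 6 + 1 · 7 = 13
  Term 2 contributes -2 + 2 · 7 = 12
  Term 3 contributes 9 + 3 · 7 = 30
p(7) = ⊕ of these = min[8, 13, 12, 30] = 8.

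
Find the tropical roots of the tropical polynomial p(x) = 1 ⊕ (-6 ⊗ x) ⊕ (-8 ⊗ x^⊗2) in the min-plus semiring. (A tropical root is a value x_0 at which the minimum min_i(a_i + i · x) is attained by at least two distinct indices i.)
Roots: {2, 7}

Each tropical root is a break point of the lower envelope of the lines y = a_i + i · x (there are 3 lines, with slopes 0, 1, ..., 2). Only the lines that attain the minimum somewhere contribute to roots; other lines are dominated. Here the surviving (envelope) indices are i = 2, i = 1, i = 0.
Intersections between consecutive envelope lines give the roots: for adjacent envelope indices i < j the intersection is x = (a_i − a_j) / (j − i). Reading off the sorted break points: {2, 7}.
Verification: at each break x_0, at least two indices attain the minimum of min_i(a_i + i · x_0).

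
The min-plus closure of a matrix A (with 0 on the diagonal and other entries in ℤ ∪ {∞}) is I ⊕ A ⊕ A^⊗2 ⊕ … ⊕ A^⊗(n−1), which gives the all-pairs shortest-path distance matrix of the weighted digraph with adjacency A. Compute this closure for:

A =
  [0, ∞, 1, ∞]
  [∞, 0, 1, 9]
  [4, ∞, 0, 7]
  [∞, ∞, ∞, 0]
Closure =
  [0, ∞, 1, 8]
  [5, 0, 1, 8]
  [4, ∞, 0, 7]
  [∞, ∞, ∞, 0]

This is the Floyd-Warshall all-pairs shortest-path computation. For each intermediate vertex k = 0, 1, …, 3, update dist[i][j] ← min(dist[i][j], dist[i][k] + dist[k][j]). The final matrix gives, for each (i, j), the minimum total weight of any directed path from i to j (possibly empty when i = j).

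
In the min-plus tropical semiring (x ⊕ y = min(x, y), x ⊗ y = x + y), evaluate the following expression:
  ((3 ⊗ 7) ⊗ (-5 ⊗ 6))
((3 ⊗ 7) ⊗ (-5 ⊗ 6)) = 11

Expand innermost to outermost. Recall ⊕ takes the minimum of its arguments and ⊗ takes their sum. Working out the expression ((3 ⊗ 7) ⊗ (-5 ⊗ 6)) gives 11.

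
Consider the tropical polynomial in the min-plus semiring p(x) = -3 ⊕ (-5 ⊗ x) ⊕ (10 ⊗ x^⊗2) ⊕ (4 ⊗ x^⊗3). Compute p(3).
p(3) = -3

A tropical monomial a ⊗ x^⊗i evaluates to a + i · x. Evaluating each term at x = 3:
  Term 0 contributes -3 + 0 · 3 = -3
  Term 1 contributes -5 + 1 · 3 = -2
  Term 2 contributes 10 + 2 · 3 = 16
  Term 3 contributes 4 + 3 · 3 = 13
p(3) = ⊕ of these = min[-3, -2, 16, 13] = -3.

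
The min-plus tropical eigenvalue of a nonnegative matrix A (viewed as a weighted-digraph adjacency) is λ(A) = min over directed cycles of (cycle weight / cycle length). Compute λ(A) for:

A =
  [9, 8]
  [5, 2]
λ(A) = 2

Enumerate directed cycles and compute their means (weight / length). Sample:
  cycle 0 → 0: weight = 9, length = 1, mean = 9/1 ≈ 9.000
  cycle 1 → 1: weight = 2, length = 1, mean = 2/1 ≈ 2.000
  cycle 0 → 1 → 0: weight = 13, length = 2, mean = 13/2 ≈ 6.500
  cycle 1 → 0 → 1: weight = 13, length = 2, mean = 13/2 ≈ 6.500
Minimum mean = 2.000, attained e.g. along the cycle 1 → 1 with weight 2 and length 1. So λ(A) = 2/1 = 2.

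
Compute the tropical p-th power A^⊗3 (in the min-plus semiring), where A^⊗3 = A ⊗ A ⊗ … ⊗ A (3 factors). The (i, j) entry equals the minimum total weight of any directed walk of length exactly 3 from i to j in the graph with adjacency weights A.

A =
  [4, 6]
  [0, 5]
A^⊗3 =
  [10, 12]
  [6, 10]

Each entry (A^⊗3)_ij equals the minimum over all length-3 walks i = v_0 → v_1 → … → v_3 = j of Σ_t A[v_t][v_{t+1}]. For example, for (i, j) = (0, 1) we minimise over 4 possible intermediate vertex sequences; the minimum is 12, attained along the walk 0 → 1 → 0 → 1.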